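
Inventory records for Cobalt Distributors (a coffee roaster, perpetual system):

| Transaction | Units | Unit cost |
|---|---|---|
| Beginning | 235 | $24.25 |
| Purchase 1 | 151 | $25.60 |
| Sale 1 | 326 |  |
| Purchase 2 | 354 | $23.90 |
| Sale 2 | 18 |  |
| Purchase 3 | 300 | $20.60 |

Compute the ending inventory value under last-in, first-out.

Sale 1 (326) [LIFO — newest first]: 151 @ $25.60 + 175 @ $24.25 = $8,109.35
Sale 2 (18) [LIFO — newest first]: 18 @ $23.90 = $430.20
Total COGS = $8,109.35 + $430.20 = $8,539.55
Ending inventory: 60 @ $24.25 + 336 @ $23.90 + 300 @ $20.60 = $15,665.40

Ending inventory = $15,665.40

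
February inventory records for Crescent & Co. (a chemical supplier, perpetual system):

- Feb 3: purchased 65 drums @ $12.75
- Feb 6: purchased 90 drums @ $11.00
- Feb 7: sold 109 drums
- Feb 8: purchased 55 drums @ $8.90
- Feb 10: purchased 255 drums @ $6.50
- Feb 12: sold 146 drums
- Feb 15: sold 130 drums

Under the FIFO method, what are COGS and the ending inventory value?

Feb 7, 109 sold [FIFO — oldest first]: 65 @ $12.75 + 44 @ $11.00 = $1,312.75
Feb 12, 146 sold [FIFO — oldest first]: 46 @ $11.00 + 55 @ $8.90 + 45 @ $6.50 = $1,288.00
Feb 15, 130 sold [FIFO — oldest first]: 130 @ $6.50 = $845.00
Total COGS = $1,312.75 + $1,288.00 + $845.00 = $3,445.75
Ending inventory: 80 @ $6.50 = $520.00

COGS = $3,445.75; ending inventory = $520.00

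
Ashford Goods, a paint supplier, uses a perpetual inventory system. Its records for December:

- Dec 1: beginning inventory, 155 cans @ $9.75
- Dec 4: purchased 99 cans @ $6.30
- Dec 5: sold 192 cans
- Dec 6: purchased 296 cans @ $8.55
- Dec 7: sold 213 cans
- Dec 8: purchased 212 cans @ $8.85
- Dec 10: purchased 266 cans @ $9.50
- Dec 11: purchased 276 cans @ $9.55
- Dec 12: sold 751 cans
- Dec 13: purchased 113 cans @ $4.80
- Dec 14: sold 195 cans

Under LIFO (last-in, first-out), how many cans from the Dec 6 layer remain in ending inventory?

4

Dec 5, 192 sold [LIFO — newest first]: 99 @ $6.30 + 93 @ $9.75 = $1,530.45
Dec 7, 213 sold [LIFO — newest first]: 213 @ $8.55 = $1,821.15
Dec 12, 751 sold [LIFO — newest first]: 276 @ $9.55 + 266 @ $9.50 + 209 @ $8.85 = $7,012.45
Dec 14, 195 sold [LIFO — newest first]: 113 @ $4.80 + 3 @ $8.85 + 79 @ $8.55 = $1,244.40
Total COGS = $1,530.45 + $1,821.15 + $7,012.45 + $1,244.40 = $11,608.45
Ending inventory: 62 @ $9.75 + 4 @ $8.55 = $638.70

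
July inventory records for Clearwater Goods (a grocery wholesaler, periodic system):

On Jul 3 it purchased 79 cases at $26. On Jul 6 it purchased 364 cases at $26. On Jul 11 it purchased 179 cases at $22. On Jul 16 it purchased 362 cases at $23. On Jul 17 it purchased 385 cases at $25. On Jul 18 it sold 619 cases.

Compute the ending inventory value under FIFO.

Jul 18, 619 sold [FIFO — oldest first]: 79 @ $26 + 364 @ $26 + 176 @ $22 = $15,390
Ending inventory: 3 @ $22 + 362 @ $23 + 385 @ $25 = $18,017

Ending inventory = $18,017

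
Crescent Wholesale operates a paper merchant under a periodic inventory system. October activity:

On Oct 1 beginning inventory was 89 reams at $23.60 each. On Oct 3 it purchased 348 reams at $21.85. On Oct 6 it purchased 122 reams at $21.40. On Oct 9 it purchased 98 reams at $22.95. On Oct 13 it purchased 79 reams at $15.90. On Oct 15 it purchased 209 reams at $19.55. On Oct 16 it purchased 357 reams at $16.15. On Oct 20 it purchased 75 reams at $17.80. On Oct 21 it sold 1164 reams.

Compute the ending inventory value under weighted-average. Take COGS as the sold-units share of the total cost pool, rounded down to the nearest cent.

Ending inventory = $4,177.51

Oct 21, sell 1164: 1164/1377 × $27,006.70 → $22,829.19
Ending inventory (cost pool remaining) = $4,177.51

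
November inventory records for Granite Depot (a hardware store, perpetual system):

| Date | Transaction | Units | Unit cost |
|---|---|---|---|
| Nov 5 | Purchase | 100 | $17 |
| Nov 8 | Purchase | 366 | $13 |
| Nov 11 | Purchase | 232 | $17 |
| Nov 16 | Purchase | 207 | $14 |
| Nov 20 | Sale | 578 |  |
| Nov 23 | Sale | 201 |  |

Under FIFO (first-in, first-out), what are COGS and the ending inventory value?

Nov 20, 578 sold [FIFO — oldest first]: 100 @ $17 + 366 @ $13 + 112 @ $17 = $8,362
Nov 23, 201 sold [FIFO — oldest first]: 120 @ $17 + 81 @ $14 = $3,174
Total COGS = $8,362 + $3,174 = $11,536
Ending inventory: 126 @ $14 = $1,764
Check: goods available $13,300 = COGS $11,536 + ending $1,764

COGS = $11,536; ending inventory = $1,764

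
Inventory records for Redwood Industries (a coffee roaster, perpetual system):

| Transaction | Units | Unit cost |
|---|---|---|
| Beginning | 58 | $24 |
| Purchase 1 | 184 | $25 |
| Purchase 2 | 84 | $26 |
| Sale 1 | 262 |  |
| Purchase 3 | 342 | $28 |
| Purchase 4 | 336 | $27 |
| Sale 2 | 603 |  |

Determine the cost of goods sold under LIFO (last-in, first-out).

Sale 1 (262) [LIFO — newest first]: 84 @ $26 + 178 @ $25 = $6,634
Sale 2 (603) [LIFO — newest first]: 336 @ $27 + 267 @ $28 = $16,548
Total COGS = $6,634 + $16,548 = $23,182
Ending inventory: 58 @ $24 + 6 @ $25 + 75 @ $28 = $3,642
Check: goods available $26,824 = COGS $23,182 + ending $3,642

COGS = $23,182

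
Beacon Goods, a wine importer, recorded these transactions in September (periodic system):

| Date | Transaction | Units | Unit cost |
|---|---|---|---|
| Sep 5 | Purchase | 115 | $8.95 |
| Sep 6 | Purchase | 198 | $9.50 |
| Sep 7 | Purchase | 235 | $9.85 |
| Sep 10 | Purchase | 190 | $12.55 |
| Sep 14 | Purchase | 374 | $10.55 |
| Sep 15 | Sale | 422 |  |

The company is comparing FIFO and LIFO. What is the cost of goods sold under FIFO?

FIFO COGS: 115 @ $8.95 + 198 @ $9.50 + 109 @ $9.85 = $3,983.90
LIFO COGS: 374 @ $10.55 + 48 @ $12.55 = $4,548.10

COGS = $3,983.90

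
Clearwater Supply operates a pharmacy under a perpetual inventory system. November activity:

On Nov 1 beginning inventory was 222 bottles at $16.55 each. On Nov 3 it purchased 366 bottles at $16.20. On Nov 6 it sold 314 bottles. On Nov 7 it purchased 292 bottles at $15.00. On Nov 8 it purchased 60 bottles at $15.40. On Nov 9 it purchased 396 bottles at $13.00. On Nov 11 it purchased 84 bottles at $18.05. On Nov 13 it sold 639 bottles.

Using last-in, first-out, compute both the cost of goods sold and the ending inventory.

Nov 6, 314 sold [LIFO — newest first]: 314 @ $16.20 = $5,086.80
Nov 13, 639 sold [LIFO — newest first]: 84 @ $18.05 + 396 @ $13.00 + 60 @ $15.40 + 99 @ $15.00 = $9,073.20
Total COGS = $5,086.80 + $9,073.20 = $14,160.00
Ending inventory: 222 @ $16.55 + 52 @ $16.20 + 193 @ $15.00 = $7,411.50
Check: goods available $21,571.50 = COGS $14,160.00 + ending $7,411.50

COGS = $14,160.00; ending inventory = $7,411.50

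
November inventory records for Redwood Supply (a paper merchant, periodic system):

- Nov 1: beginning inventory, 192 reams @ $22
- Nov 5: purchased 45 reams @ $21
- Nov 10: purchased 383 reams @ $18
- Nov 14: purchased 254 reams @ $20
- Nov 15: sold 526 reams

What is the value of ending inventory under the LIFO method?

Nov 15, 526 sold [LIFO — newest first]: 254 @ $20 + 272 @ $18 = $9,976
Ending inventory: 192 @ $22 + 45 @ $21 + 111 @ $18 = $7,167
Check: goods available $17,143 = COGS $9,976 + ending $7,167

Ending inventory = $7,167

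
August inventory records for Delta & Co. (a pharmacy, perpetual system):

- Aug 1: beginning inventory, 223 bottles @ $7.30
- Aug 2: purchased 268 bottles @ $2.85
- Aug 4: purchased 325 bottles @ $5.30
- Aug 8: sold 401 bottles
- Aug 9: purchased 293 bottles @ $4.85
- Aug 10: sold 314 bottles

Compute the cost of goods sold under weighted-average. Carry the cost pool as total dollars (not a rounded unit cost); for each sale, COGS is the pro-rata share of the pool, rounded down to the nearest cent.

After Aug 1: 223 on hand, pool $1,627.90 (≈ $7.3000 each)
After Aug 2: 491 on hand, pool $2,391.70 (≈ $4.8711 each)
After Aug 4: 816 on hand, pool $4,114.20 (≈ $5.0419 each)
Aug 8, sell 401: 401/816 × $4,114.20 → $2,021.80
After Aug 9: 708 on hand, pool $3,513.45 (≈ $4.9625 each)
Aug 10, sell 314: 314/708 × $3,513.45 → $1,558.22
Total COGS = $2,021.80 + $1,558.22 = $3,580.02
Ending inventory (cost pool remaining) = $1,955.23
Check: goods available $5,535.25 = COGS $3,580.02 + ending $1,955.23

COGS = $3,580.02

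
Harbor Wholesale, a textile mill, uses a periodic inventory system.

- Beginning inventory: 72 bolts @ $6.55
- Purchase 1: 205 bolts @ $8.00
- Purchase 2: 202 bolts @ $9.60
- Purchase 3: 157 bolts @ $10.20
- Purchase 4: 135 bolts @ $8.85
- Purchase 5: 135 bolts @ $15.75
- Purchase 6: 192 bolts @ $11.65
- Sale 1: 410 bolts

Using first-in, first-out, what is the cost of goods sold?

Sale 1 (410) [FIFO — oldest first]: 72 @ $6.55 + 205 @ $8.00 + 133 @ $9.60 = $3,388.40
Ending inventory: 69 @ $9.60 + 157 @ $10.20 + 135 @ $8.85 + 135 @ $15.75 + 192 @ $11.65 = $7,821.60
Check: goods available $11,210.00 = COGS $3,388.40 + ending $7,821.60

COGS = $3,388.40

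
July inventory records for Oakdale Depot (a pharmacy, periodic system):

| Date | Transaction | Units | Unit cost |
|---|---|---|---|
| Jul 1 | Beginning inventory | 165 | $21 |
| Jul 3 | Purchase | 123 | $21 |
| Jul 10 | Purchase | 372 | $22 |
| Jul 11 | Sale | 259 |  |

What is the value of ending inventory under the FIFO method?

Ending inventory = $8,793

Jul 11, 259 sold [FIFO — oldest first]: 165 @ $21 + 94 @ $21 = $5,439
Ending inventory: 29 @ $21 + 372 @ $22 = $8,793
Check: goods available $14,232 = COGS $5,439 + ending $8,793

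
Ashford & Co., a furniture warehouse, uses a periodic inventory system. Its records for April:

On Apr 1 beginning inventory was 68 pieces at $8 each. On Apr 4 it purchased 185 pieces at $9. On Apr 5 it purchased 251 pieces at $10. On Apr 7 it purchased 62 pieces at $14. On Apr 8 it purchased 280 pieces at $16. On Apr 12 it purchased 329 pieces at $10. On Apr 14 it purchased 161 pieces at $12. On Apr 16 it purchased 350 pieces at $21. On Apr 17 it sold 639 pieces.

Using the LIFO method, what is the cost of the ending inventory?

Apr 17, 639 sold [LIFO — newest first]: 350 @ $21 + 161 @ $12 + 128 @ $10 = $10,562
Ending inventory: 68 @ $8 + 185 @ $9 + 251 @ $10 + 62 @ $14 + 280 @ $16 + 201 @ $10 = $12,077

Ending inventory = $12,077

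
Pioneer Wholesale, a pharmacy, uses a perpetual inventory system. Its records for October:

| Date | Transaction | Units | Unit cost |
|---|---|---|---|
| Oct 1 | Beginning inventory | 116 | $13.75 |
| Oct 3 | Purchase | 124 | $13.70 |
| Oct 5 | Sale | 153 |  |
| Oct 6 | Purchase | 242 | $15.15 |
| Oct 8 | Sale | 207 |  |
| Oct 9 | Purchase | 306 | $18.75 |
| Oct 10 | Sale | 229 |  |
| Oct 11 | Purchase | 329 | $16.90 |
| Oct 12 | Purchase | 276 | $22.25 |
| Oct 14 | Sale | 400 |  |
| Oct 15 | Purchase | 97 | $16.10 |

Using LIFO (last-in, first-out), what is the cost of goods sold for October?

Oct 5, 153 sold [LIFO — newest first]: 124 @ $13.70 + 29 @ $13.75 = $2,097.55
Oct 8, 207 sold [LIFO — newest first]: 207 @ $15.15 = $3,136.05
Oct 10, 229 sold [LIFO — newest first]: 229 @ $18.75 = $4,293.75
Oct 14, 400 sold [LIFO — newest first]: 276 @ $22.25 + 124 @ $16.90 = $8,236.60
Total COGS = $2,097.55 + $3,136.05 + $4,293.75 + $8,236.60 = $17,763.95
Ending inventory: 87 @ $13.75 + 35 @ $15.15 + 77 @ $18.75 + 205 @ $16.90 + 97 @ $16.10 = $8,196.45

COGS = $17,763.95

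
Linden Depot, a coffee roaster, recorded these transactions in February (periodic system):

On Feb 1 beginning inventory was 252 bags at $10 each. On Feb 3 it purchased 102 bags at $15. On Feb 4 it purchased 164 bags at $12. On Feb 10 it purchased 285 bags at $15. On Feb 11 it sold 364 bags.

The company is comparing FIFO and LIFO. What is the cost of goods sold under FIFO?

FIFO COGS: 252 @ $10 + 102 @ $15 + 10 @ $12 = $4,170
LIFO COGS: 285 @ $15 + 79 @ $12 = $5,223

COGS = $4,170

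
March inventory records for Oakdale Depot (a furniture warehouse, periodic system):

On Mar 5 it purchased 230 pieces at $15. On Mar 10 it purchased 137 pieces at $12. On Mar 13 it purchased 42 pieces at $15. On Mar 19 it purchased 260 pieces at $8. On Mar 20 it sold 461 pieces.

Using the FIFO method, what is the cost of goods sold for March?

COGS = $6,140

Mar 20, 461 sold [FIFO — oldest first]: 230 @ $15 + 137 @ $12 + 42 @ $15 + 52 @ $8 = $6,140
Ending inventory: 208 @ $8 = $1,664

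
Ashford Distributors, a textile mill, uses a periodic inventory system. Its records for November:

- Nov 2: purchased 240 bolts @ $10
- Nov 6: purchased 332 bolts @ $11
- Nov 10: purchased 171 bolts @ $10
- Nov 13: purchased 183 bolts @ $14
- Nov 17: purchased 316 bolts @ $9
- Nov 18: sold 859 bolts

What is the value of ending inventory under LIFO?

Ending inventory = $3,973

Nov 18, 859 sold [LIFO — newest first]: 316 @ $9 + 183 @ $14 + 171 @ $10 + 189 @ $11 = $9,195
Ending inventory: 240 @ $10 + 143 @ $11 = $3,973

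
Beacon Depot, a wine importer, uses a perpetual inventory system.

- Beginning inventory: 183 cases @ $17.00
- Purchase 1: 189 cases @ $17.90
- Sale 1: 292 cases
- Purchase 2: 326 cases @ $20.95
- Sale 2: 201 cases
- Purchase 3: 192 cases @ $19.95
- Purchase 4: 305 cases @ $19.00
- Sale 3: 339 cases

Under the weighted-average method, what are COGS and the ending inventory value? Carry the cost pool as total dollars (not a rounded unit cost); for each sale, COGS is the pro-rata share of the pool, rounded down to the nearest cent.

After Beginning: 183 on hand, pool $3,111.00 (≈ $17.0000 each)
After Purchase 1: 372 on hand, pool $6,494.10 (≈ $17.4573 each)
Sale 1, sell 292: 292/372 × $6,494.10 → $5,097.51
After Purchase 2: 406 on hand, pool $8,226.29 (≈ $20.2618 each)
Sale 2, sell 201: 201/406 × $8,226.29 → $4,072.62
After Purchase 3: 397 on hand, pool $7,984.07 (≈ $20.1110 each)
After Purchase 4: 702 on hand, pool $13,779.07 (≈ $19.6283 each)
Sale 3, sell 339: 339/702 × $13,779.07 → $6,653.99
Total COGS = $5,097.51 + $4,072.62 + $6,653.99 = $15,824.12
Ending inventory (cost pool remaining) = $7,125.08

COGS = $15,824.12; ending inventory = $7,125.08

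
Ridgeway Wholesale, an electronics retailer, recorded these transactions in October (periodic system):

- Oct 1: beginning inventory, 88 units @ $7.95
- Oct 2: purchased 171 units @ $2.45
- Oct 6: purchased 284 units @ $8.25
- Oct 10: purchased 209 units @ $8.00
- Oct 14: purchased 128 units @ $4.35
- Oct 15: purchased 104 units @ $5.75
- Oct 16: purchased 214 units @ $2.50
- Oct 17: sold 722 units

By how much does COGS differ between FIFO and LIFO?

$979.00

FIFO COGS: 88 @ $7.95 + 171 @ $2.45 + 284 @ $8.25 + 179 @ $8.00 = $4,893.55
LIFO COGS: 214 @ $2.50 + 104 @ $5.75 + 128 @ $4.35 + 209 @ $8.00 + 67 @ $8.25 = $3,914.55
Difference = |$4,893.55 − $3,914.55| = $979.00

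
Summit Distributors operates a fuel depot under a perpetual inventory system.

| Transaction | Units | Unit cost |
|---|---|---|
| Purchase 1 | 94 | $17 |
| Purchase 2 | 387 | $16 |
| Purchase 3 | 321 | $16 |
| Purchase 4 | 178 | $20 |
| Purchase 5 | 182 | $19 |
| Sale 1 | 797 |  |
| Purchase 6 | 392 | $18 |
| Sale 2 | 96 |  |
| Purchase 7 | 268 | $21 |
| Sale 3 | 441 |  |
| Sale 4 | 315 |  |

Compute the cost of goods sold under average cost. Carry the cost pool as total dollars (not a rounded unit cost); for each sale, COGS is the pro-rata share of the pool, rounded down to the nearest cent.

COGS = $29,413.92

After Purchase 1: 94 on hand, pool $1,598.00 (≈ $17.0000 each)
After Purchase 2: 481 on hand, pool $7,790.00 (≈ $16.1954 each)
After Purchase 3: 802 on hand, pool $12,926.00 (≈ $16.1172 each)
After Purchase 4: 980 on hand, pool $16,486.00 (≈ $16.8224 each)
After Purchase 5: 1162 on hand, pool $19,944.00 (≈ $17.1635 each)
Sale 1, sell 797: 797/1162 × $19,944.00 → $13,679.31
After Purchase 6: 757 on hand, pool $13,320.69 (≈ $17.5967 each)
Sale 2, sell 96: 96/757 × $13,320.69 → $1,689.28
After Purchase 7: 929 on hand, pool $17,259.41 (≈ $18.5785 each)
Sale 3, sell 441: 441/929 × $17,259.41 → $8,193.11
Sale 4, sell 315: 315/488 × $9,066.30 → $5,852.22
Total COGS = $13,679.31 + $1,689.28 + $8,193.11 + $5,852.22 = $29,413.92
Ending inventory (cost pool remaining) = $3,214.08
Check: goods available $32,628.00 = COGS $29,413.92 + ending $3,214.08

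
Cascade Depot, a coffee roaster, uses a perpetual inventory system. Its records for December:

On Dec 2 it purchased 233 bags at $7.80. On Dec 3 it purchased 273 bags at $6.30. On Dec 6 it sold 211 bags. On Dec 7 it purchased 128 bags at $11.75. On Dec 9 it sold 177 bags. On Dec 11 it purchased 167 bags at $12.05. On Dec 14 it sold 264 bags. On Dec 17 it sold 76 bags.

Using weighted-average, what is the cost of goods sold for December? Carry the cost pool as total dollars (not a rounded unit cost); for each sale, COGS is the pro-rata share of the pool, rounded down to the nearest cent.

COGS = $6,331.36

After Dec 2: 233 on hand, pool $1,817.40 (≈ $7.8000 each)
After Dec 3: 506 on hand, pool $3,537.30 (≈ $6.9907 each)
Dec 6, sell 211: 211/506 × $3,537.30 → $1,475.04
After Dec 7: 423 on hand, pool $3,566.26 (≈ $8.4309 each)
Dec 9, sell 177: 177/423 × $3,566.26 → $1,492.26
After Dec 11: 413 on hand, pool $4,086.35 (≈ $9.8943 each)
Dec 14, sell 264: 264/413 × $4,086.35 → $2,612.09
Dec 17, sell 76: 76/149 × $1,474.26 → $751.97
Total COGS = $1,475.04 + $1,492.26 + $2,612.09 + $751.97 = $6,331.36
Ending inventory (cost pool remaining) = $722.29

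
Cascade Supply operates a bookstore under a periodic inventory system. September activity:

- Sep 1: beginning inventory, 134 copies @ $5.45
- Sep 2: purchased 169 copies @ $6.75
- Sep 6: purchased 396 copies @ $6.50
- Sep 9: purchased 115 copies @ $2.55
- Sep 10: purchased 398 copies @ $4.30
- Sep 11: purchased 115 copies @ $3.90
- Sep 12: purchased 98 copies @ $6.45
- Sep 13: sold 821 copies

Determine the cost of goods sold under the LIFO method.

COGS = $3,702.75

Sep 13, 821 sold [LIFO — newest first]: 98 @ $6.45 + 115 @ $3.90 + 398 @ $4.30 + 115 @ $2.55 + 95 @ $6.50 = $3,702.75
Ending inventory: 134 @ $5.45 + 169 @ $6.75 + 301 @ $6.50 = $3,827.55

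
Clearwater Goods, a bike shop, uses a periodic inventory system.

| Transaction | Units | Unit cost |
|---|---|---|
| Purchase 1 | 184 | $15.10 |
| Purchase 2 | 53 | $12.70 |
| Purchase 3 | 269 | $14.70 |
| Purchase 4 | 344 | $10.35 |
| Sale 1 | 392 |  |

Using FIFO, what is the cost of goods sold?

Sale 1 (392) [FIFO — oldest first]: 184 @ $15.10 + 53 @ $12.70 + 155 @ $14.70 = $5,730.00
Ending inventory: 114 @ $14.70 + 344 @ $10.35 = $5,236.20
Check: goods available $10,966.20 = COGS $5,730.00 + ending $5,236.20

COGS = $5,730.00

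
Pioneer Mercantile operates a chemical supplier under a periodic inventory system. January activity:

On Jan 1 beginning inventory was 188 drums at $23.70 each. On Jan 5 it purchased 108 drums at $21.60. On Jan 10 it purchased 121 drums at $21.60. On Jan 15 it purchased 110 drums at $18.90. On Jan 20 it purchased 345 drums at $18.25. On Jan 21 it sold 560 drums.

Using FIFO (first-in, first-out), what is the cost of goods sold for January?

Jan 21, 560 sold [FIFO — oldest first]: 188 @ $23.70 + 108 @ $21.60 + 121 @ $21.60 + 110 @ $18.90 + 33 @ $18.25 = $12,083.25
Ending inventory: 312 @ $18.25 = $5,694.00

COGS = $12,083.25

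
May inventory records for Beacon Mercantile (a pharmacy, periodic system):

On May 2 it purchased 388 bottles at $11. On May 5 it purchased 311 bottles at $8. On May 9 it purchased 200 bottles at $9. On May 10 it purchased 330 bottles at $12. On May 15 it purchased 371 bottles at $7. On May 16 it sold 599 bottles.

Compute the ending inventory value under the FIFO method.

May 16, 599 sold [FIFO — oldest first]: 388 @ $11 + 211 @ $8 = $5,956
Ending inventory: 100 @ $8 + 200 @ $9 + 330 @ $12 + 371 @ $7 = $9,157
Check: goods available $15,113 = COGS $5,956 + ending $9,157

Ending inventory = $9,157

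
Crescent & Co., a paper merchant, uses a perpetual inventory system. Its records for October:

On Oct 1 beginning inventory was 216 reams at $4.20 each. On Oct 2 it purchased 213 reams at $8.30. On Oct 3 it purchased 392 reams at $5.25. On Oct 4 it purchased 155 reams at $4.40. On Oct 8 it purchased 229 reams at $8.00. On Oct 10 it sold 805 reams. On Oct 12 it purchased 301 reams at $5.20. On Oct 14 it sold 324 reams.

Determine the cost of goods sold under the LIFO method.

COGS = $6,568.80

Oct 10, 805 sold [LIFO — newest first]: 229 @ $8.00 + 155 @ $4.40 + 392 @ $5.25 + 29 @ $8.30 = $4,812.70
Oct 14, 324 sold [LIFO — newest first]: 301 @ $5.20 + 23 @ $8.30 = $1,756.10
Total COGS = $4,812.70 + $1,756.10 = $6,568.80
Ending inventory: 216 @ $4.20 + 161 @ $8.30 = $2,243.50
Check: goods available $8,812.30 = COGS $6,568.80 + ending $2,243.50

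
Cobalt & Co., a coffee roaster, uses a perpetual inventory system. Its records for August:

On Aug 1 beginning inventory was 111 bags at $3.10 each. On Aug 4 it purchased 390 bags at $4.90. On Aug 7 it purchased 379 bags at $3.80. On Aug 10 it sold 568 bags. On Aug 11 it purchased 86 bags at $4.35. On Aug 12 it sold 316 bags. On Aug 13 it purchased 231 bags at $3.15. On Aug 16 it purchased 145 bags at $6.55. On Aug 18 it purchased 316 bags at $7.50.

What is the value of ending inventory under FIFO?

Aug 10, 568 sold [FIFO — oldest first]: 111 @ $3.10 + 390 @ $4.90 + 67 @ $3.80 = $2,509.70
Aug 12, 316 sold [FIFO — oldest first]: 312 @ $3.80 + 4 @ $4.35 = $1,203.00
Total COGS = $2,509.70 + $1,203.00 = $3,712.70
Ending inventory: 82 @ $4.35 + 231 @ $3.15 + 145 @ $6.55 + 316 @ $7.50 = $4,404.10

Ending inventory = $4,404.10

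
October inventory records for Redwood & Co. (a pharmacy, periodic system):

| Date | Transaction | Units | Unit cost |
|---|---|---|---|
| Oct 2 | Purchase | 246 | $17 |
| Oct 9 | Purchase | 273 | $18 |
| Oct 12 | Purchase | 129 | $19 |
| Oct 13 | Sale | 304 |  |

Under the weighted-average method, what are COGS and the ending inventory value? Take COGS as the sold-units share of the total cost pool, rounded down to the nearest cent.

COGS = $5,417.11; ending inventory = $6,129.89

Oct 13, sell 304: 304/648 × $11,547.00 → $5,417.11
Ending inventory (cost pool remaining) = $6,129.89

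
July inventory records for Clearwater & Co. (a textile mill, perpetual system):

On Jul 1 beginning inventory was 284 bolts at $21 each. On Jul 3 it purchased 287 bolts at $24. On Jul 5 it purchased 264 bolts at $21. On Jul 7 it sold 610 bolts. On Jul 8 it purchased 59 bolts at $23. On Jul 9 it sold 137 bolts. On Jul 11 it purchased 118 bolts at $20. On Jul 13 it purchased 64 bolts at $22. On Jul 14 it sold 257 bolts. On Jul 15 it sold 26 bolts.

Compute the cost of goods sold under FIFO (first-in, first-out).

COGS = $22,509

Jul 7, 610 sold [FIFO — oldest first]: 284 @ $21 + 287 @ $24 + 39 @ $21 = $13,671
Jul 9, 137 sold [FIFO — oldest first]: 137 @ $21 = $2,877
Jul 14, 257 sold [FIFO — oldest first]: 88 @ $21 + 59 @ $23 + 110 @ $20 = $5,405
Jul 15, 26 sold [FIFO — oldest first]: 8 @ $20 + 18 @ $22 = $556
Total COGS = $13,671 + $2,877 + $5,405 + $556 = $22,509
Ending inventory: 46 @ $22 = $1,012
Check: goods available $23,521 = COGS $22,509 + ending $1,012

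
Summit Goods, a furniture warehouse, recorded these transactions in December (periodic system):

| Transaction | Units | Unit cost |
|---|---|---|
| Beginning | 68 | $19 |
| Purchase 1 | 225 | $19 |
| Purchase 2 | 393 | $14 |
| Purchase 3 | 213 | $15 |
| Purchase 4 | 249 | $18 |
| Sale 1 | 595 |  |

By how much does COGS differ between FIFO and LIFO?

$256

FIFO COGS: 68 @ $19 + 225 @ $19 + 302 @ $14 = $9,795
LIFO COGS: 249 @ $18 + 213 @ $15 + 133 @ $14 = $9,539
Difference = |$9,795 − $9,539| = $256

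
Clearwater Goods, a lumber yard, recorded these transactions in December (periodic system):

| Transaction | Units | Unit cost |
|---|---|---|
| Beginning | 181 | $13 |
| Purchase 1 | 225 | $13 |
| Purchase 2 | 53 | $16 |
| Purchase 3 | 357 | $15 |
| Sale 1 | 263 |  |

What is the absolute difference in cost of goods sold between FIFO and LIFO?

$526

FIFO COGS: 181 @ $13 + 82 @ $13 = $3,419
LIFO COGS: 263 @ $15 = $3,945
Difference = |$3,419 − $3,945| = $526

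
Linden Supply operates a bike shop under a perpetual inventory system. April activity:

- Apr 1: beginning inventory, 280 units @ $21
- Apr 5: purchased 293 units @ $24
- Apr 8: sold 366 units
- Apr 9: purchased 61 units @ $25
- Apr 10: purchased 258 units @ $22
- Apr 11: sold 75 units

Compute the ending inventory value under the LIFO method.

Apr 8, 366 sold [LIFO — newest first]: 293 @ $24 + 73 @ $21 = $8,565
Apr 11, 75 sold [LIFO — newest first]: 75 @ $22 = $1,650
Total COGS = $8,565 + $1,650 = $10,215
Ending inventory: 207 @ $21 + 61 @ $25 + 183 @ $22 = $9,898

Ending inventory = $9,898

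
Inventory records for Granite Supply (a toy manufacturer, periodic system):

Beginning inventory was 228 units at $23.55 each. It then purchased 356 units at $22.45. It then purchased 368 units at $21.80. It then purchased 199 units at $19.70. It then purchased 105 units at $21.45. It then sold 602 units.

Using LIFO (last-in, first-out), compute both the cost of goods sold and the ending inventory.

COGS = $12,668.95; ending inventory = $14,887.60

Sale 1 (602) [LIFO — newest first]: 105 @ $21.45 + 199 @ $19.70 + 298 @ $21.80 = $12,668.95
Ending inventory: 228 @ $23.55 + 356 @ $22.45 + 70 @ $21.80 = $14,887.60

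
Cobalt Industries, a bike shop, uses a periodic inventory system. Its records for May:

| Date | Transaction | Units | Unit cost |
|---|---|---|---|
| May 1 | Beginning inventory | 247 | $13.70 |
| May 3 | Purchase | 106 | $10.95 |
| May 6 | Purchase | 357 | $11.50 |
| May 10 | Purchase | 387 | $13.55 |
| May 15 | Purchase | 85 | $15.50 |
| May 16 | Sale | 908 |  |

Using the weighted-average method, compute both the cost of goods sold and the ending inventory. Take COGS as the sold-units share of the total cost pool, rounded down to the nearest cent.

May 16, sell 908: 908/1182 × $15,211.45 → $11,685.27
Ending inventory (cost pool remaining) = $3,526.18

COGS = $11,685.27; ending inventory = $3,526.18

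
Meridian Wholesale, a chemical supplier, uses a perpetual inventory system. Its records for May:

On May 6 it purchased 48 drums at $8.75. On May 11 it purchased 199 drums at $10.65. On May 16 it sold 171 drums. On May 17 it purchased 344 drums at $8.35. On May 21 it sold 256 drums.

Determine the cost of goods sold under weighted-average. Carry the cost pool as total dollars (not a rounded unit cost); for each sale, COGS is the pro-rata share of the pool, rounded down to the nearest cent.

COGS = $3,985.05

After May 6: 48 on hand, pool $420.00 (≈ $8.7500 each)
After May 11: 247 on hand, pool $2,539.35 (≈ $10.2808 each)
May 16, sell 171: 171/247 × $2,539.35 → $1,758.01
After May 17: 420 on hand, pool $3,653.74 (≈ $8.6994 each)
May 21, sell 256: 256/420 × $3,653.74 → $2,227.04
Total COGS = $1,758.01 + $2,227.04 = $3,985.05
Ending inventory (cost pool remaining) = $1,426.70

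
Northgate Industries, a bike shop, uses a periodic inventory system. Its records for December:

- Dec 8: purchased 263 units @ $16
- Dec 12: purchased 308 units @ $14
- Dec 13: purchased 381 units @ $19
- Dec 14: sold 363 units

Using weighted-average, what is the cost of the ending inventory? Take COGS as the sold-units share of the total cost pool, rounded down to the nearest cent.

Dec 14, sell 363: 363/952 × $15,759.00 → $6,008.94
Ending inventory (cost pool remaining) = $9,750.06

Ending inventory = $9,750.06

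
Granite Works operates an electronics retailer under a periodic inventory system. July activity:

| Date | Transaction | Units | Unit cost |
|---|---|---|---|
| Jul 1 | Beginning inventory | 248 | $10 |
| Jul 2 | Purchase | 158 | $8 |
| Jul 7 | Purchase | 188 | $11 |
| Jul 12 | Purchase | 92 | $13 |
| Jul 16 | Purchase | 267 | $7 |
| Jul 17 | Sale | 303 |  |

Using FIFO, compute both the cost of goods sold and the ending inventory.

Jul 17, 303 sold [FIFO — oldest first]: 248 @ $10 + 55 @ $8 = $2,920
Ending inventory: 103 @ $8 + 188 @ $11 + 92 @ $13 + 267 @ $7 = $5,957

COGS = $2,920; ending inventory = $5,957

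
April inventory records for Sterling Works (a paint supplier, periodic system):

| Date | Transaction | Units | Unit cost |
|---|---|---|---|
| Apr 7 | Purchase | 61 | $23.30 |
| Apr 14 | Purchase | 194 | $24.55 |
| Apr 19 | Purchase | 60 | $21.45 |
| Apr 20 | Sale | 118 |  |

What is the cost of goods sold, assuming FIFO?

Apr 20, 118 sold [FIFO — oldest first]: 61 @ $23.30 + 57 @ $24.55 = $2,820.65
Ending inventory: 137 @ $24.55 + 60 @ $21.45 = $4,650.35

COGS = $2,820.65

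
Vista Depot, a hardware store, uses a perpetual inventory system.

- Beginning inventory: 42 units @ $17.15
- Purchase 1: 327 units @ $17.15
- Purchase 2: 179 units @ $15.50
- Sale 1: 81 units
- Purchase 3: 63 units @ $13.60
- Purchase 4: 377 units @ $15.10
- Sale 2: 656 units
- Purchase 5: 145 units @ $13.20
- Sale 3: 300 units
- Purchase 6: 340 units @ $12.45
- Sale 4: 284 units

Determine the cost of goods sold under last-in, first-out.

COGS = $19,455.75

Sale 1 (81) [LIFO — newest first]: 81 @ $15.50 = $1,255.50
Sale 2 (656) [LIFO — newest first]: 377 @ $15.10 + 63 @ $13.60 + 98 @ $15.50 + 118 @ $17.15 = $10,092.20
Sale 3 (300) [LIFO — newest first]: 145 @ $13.20 + 155 @ $17.15 = $4,572.25
Sale 4 (284) [LIFO — newest first]: 284 @ $12.45 = $3,535.80
Total COGS = $1,255.50 + $10,092.20 + $4,572.25 + $3,535.80 = $19,455.75
Ending inventory: 42 @ $17.15 + 54 @ $17.15 + 56 @ $12.45 = $2,343.60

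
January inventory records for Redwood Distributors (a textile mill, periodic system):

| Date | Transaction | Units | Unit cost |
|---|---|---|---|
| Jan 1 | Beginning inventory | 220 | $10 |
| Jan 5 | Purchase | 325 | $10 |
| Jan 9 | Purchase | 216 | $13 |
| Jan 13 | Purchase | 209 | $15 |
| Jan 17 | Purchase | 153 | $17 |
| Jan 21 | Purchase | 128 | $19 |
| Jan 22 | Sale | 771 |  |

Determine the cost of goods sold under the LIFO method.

Jan 22, 771 sold [LIFO — newest first]: 128 @ $19 + 153 @ $17 + 209 @ $15 + 216 @ $13 + 65 @ $10 = $11,626
Ending inventory: 220 @ $10 + 260 @ $10 = $4,800

COGS = $11,626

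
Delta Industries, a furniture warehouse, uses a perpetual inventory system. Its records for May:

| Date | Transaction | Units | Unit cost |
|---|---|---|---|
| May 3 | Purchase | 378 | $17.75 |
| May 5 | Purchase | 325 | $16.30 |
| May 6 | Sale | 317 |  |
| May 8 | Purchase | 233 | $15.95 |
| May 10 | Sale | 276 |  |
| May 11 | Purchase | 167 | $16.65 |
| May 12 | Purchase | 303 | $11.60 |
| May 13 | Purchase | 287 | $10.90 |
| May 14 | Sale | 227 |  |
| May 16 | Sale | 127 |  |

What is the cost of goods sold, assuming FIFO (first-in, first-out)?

May 6, 317 sold [FIFO — oldest first]: 317 @ $17.75 = $5,626.75
May 10, 276 sold [FIFO — oldest first]: 61 @ $17.75 + 215 @ $16.30 = $4,587.25
May 14, 227 sold [FIFO — oldest first]: 110 @ $16.30 + 117 @ $15.95 = $3,659.15
May 16, 127 sold [FIFO — oldest first]: 116 @ $15.95 + 11 @ $16.65 = $2,033.35
Total COGS = $5,626.75 + $4,587.25 + $3,659.15 + $2,033.35 = $15,906.50
Ending inventory: 156 @ $16.65 + 303 @ $11.60 + 287 @ $10.90 = $9,240.50

COGS = $15,906.50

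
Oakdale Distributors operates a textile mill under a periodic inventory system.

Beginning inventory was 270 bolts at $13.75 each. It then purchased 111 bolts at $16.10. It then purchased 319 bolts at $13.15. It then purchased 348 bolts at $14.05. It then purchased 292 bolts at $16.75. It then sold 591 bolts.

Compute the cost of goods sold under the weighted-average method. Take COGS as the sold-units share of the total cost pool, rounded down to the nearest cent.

COGS = $8,589.28

Sale 1, sell 591: 591/1340 × $19,474.85 → $8,589.28
Ending inventory (cost pool remaining) = $10,885.57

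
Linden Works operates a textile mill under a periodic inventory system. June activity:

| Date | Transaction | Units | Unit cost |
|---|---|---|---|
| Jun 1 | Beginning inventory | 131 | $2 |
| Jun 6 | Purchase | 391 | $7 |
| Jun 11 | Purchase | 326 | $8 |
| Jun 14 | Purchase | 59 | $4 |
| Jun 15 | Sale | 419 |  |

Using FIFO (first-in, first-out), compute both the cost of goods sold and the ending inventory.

Jun 15, 419 sold [FIFO — oldest first]: 131 @ $2 + 288 @ $7 = $2,278
Ending inventory: 103 @ $7 + 326 @ $8 + 59 @ $4 = $3,565

COGS = $2,278; ending inventory = $3,565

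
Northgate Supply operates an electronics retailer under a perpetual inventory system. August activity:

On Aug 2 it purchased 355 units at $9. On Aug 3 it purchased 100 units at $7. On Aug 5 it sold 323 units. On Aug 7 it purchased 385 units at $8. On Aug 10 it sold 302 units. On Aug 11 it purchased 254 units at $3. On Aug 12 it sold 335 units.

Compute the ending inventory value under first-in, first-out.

Ending inventory = $402

Aug 5, 323 sold [FIFO — oldest first]: 323 @ $9 = $2,907
Aug 10, 302 sold [FIFO — oldest first]: 32 @ $9 + 100 @ $7 + 170 @ $8 = $2,348
Aug 12, 335 sold [FIFO — oldest first]: 215 @ $8 + 120 @ $3 = $2,080
Total COGS = $2,907 + $2,348 + $2,080 = $7,335
Ending inventory: 134 @ $3 = $402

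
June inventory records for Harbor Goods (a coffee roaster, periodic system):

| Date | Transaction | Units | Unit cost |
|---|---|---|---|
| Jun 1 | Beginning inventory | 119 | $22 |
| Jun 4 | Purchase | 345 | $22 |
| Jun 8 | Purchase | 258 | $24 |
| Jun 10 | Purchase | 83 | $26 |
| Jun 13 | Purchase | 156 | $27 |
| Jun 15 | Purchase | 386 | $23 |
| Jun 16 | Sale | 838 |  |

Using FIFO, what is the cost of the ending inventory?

Ending inventory = $12,199

Jun 16, 838 sold [FIFO — oldest first]: 119 @ $22 + 345 @ $22 + 258 @ $24 + 83 @ $26 + 33 @ $27 = $19,449
Ending inventory: 123 @ $27 + 386 @ $23 = $12,199
Check: goods available $31,648 = COGS $19,449 + ending $12,199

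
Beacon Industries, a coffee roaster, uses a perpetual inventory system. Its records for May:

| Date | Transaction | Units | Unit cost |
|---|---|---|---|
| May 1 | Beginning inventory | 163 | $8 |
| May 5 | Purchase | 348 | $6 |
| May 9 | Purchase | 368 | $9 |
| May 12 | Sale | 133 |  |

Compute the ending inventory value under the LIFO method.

Ending inventory = $5,507

May 12, 133 sold [LIFO — newest first]: 133 @ $9 = $1,197
Ending inventory: 163 @ $8 + 348 @ $6 + 235 @ $9 = $5,507
Check: goods available $6,704 = COGS $1,197 + ending $5,507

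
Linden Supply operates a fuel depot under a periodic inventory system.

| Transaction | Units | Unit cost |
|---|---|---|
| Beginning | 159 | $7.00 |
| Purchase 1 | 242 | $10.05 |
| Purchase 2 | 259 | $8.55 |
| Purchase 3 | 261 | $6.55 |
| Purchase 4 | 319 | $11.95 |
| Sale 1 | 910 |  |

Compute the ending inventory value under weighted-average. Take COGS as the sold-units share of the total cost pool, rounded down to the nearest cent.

Sale 1, sell 910: 910/1240 × $11,281.15 → $8,278.90
Ending inventory (cost pool remaining) = $3,002.25
Check: goods available $11,281.15 = COGS $8,278.90 + ending $3,002.25

Ending inventory = $3,002.25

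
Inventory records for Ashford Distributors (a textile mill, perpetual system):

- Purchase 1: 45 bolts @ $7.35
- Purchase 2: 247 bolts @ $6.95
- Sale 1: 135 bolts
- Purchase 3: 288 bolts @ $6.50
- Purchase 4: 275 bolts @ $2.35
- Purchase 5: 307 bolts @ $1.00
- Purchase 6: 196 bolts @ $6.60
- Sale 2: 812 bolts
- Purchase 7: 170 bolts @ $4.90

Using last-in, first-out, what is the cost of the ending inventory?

Sale 1 (135) [LIFO — newest first]: 135 @ $6.95 = $938.25
Sale 2 (812) [LIFO — newest first]: 196 @ $6.60 + 307 @ $1.00 + 275 @ $2.35 + 34 @ $6.50 = $2,467.85
Total COGS = $938.25 + $2,467.85 = $3,406.10
Ending inventory: 45 @ $7.35 + 112 @ $6.95 + 254 @ $6.50 + 170 @ $4.90 = $3,593.15

Ending inventory = $3,593.15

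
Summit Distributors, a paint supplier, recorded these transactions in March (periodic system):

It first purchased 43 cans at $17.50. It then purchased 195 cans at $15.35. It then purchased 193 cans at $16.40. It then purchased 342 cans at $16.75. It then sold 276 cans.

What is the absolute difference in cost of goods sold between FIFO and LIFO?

$254.05

FIFO COGS: 43 @ $17.50 + 195 @ $15.35 + 38 @ $16.40 = $4,368.95
LIFO COGS: 276 @ $16.75 = $4,623.00
Difference = |$4,368.95 − $4,623.00| = $254.05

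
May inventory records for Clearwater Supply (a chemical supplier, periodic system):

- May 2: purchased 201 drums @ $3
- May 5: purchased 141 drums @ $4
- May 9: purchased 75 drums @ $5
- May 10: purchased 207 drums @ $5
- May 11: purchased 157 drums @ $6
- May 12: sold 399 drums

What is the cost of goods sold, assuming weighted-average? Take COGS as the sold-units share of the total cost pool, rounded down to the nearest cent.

COGS = $1,797.79

May 12, sell 399: 399/781 × $3,519.00 → $1,797.79
Ending inventory (cost pool remaining) = $1,721.21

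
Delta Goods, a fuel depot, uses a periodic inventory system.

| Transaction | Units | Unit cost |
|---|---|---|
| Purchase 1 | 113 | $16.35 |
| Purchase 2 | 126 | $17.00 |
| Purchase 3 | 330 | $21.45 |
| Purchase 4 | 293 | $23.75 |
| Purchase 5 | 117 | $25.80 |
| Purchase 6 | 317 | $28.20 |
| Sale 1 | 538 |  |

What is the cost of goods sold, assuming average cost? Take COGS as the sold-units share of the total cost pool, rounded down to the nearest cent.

COGS = $12,447.39

Sale 1, sell 538: 538/1296 × $29,984.80 → $12,447.39
Ending inventory (cost pool remaining) = $17,537.41
Check: goods available $29,984.80 = COGS $12,447.39 + ending $17,537.41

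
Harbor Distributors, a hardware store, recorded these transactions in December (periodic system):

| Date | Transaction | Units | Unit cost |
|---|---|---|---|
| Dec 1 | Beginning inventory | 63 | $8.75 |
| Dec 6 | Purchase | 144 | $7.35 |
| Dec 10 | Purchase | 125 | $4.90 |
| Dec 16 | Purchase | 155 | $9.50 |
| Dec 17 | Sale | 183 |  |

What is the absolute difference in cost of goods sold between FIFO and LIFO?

$176.45

FIFO COGS: 63 @ $8.75 + 120 @ $7.35 = $1,433.25
LIFO COGS: 155 @ $9.50 + 28 @ $4.90 = $1,609.70
Difference = |$1,433.25 − $1,609.70| = $176.45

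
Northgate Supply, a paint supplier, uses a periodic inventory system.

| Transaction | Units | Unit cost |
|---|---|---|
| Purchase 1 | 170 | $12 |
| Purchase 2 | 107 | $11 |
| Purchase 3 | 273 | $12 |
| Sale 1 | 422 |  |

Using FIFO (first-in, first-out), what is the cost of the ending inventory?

Ending inventory = $1,536

Sale 1 (422) [FIFO — oldest first]: 170 @ $12 + 107 @ $11 + 145 @ $12 = $4,957
Ending inventory: 128 @ $12 = $1,536
Check: goods available $6,493 = COGS $4,957 + ending $1,536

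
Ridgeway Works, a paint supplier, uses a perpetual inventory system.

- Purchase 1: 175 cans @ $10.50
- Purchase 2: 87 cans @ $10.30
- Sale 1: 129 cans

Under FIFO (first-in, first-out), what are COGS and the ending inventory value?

Sale 1 (129) [FIFO — oldest first]: 129 @ $10.50 = $1,354.50
Ending inventory: 46 @ $10.50 + 87 @ $10.30 = $1,379.10

COGS = $1,354.50; ending inventory = $1,379.10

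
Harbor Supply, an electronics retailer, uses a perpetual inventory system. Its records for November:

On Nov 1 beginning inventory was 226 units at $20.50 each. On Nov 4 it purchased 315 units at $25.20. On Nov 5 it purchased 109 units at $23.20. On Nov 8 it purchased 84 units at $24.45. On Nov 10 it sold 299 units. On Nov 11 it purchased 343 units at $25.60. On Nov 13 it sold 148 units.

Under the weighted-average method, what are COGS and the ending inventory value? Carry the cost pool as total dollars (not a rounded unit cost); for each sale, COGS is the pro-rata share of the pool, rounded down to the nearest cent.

COGS = $10,591.89; ending inventory = $15,342.51

After Nov 1: 226 on hand, pool $4,633.00 (≈ $20.5000 each)
After Nov 4: 541 on hand, pool $12,571.00 (≈ $23.2366 each)
After Nov 5: 650 on hand, pool $15,099.80 (≈ $23.2305 each)
After Nov 8: 734 on hand, pool $17,153.60 (≈ $23.3700 each)
Nov 10, sell 299: 299/734 × $17,153.60 → $6,987.63
After Nov 11: 778 on hand, pool $18,946.77 (≈ $24.3532 each)
Nov 13, sell 148: 148/778 × $18,946.77 → $3,604.26
Total COGS = $6,987.63 + $3,604.26 = $10,591.89
Ending inventory (cost pool remaining) = $15,342.51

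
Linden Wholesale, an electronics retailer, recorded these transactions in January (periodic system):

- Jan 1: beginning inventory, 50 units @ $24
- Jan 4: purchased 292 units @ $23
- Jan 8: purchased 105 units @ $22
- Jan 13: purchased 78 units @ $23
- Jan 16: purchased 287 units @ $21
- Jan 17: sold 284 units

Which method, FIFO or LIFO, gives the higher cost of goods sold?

FIFO

FIFO COGS: 50 @ $24 + 234 @ $23 = $6,582
LIFO COGS: 284 @ $21 = $5,964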